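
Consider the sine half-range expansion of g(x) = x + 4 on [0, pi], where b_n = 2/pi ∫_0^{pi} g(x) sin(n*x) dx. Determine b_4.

b_4 = 2/pi ∫_0^{pi} (x + 4) sin(4*x) dx.
Integrating by parts (boundary term plus one more integral), an antiderivative of (x + 4) sin(4*x) is -x*cos(4*x)/4 + sin(4*x)/16 - cos(4*x); evaluating from 0 to pi: ∫_{0}^{pi} (x + 4) sin(4*x) dx = (-1 - pi/4) - (-1) = -pi/4.
Hence b_4 = (2/pi)·(-pi/4) = -1/2.

-1/2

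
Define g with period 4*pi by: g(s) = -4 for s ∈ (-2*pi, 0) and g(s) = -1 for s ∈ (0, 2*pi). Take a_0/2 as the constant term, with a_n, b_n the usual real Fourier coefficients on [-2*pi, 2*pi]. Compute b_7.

6/(7*pi)

b_7 = (1/(2*pi)) ∫_{-2*pi}^{2*pi} g(s) sin(7*s/2) ds.
Split the integral at the breakpoints.
Directly, an antiderivative of (-4) sin(7*s/2) is 8*cos(7*s/2)/7; evaluating from -2*pi to 0: ∫_{-2*pi}^{0} (-4) sin(7*s/2) ds = (8/7) - (-8/7) = 16/7.
Directly, an antiderivative of (-1) sin(7*s/2) is 2*cos(7*s/2)/7; evaluating from 0 to 2*pi: ∫_{0}^{2*pi} (-1) sin(7*s/2) ds = (-2/7) - (2/7) = -4/7.
Summing the pieces and multiplying by (1/(2*pi)) gives b_7 = 6/(7*pi).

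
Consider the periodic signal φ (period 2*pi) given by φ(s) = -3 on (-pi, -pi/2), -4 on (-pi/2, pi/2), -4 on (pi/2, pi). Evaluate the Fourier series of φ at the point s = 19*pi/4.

s = 19*pi/4 differs from s = 3*pi/4 by 2 full period(s), and the series is 2*pi-periodic.
φ is continuous at s = 3*pi/4 with value -4, so the series converges to -4 there.

-4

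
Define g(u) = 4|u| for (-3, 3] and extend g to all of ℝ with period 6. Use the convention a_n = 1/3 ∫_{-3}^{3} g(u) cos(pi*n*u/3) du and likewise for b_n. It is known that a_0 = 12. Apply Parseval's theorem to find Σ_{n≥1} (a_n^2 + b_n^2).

24

Parseval: a_0^2/2 + Σ_{n≥1} (a_n^2+b_n^2) = 1/3 ∫_{-3}^{3} g(u)^2 du = 96.
Subtract a_0^2/2 = 72: Σ (a_n^2+b_n^2) = 24.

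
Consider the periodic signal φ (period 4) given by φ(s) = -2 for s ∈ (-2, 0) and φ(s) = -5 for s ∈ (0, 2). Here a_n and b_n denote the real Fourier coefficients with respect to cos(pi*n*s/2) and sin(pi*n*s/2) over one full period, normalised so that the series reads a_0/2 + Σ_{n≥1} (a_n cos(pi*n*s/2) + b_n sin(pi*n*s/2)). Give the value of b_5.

b_5 = 1/2 ∫_{-2}^{2} φ(s) sin(5*pi*s/2) ds.
Split the integral at the breakpoints.
Directly, an antiderivative of (-2) sin(5*pi*s/2) is 4*cos(5*pi*s/2)/(5*pi); evaluating from -2 to 0: ∫_{-2}^{0} (-2) sin(5*pi*s/2) ds = (4/(5*pi)) - (-4/(5*pi)) = 8/(5*pi).
Directly, an antiderivative of (-5) sin(5*pi*s/2) is 2*cos(5*pi*s/2)/pi; evaluating from 0 to 2: ∫_{0}^{2} (-5) sin(5*pi*s/2) ds = (-2/pi) - (2/pi) = -4/pi.
Summing the pieces and multiplying by (1/2) gives b_5 = -6/(5*pi).

-6/(5*pi)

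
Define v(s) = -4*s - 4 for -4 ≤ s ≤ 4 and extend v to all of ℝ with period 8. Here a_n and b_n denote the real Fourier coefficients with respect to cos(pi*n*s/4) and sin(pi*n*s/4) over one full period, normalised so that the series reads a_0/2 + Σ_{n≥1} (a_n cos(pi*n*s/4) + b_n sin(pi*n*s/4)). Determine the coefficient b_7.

-32/(7*pi)

b_7 = 1/4 ∫_{-4}^{4} v(s) sin(7*pi*s/4) ds.
Integrating by parts (boundary term plus one more integral), an antiderivative of (-4*s - 4) sin(7*pi*s/4) is 16*s*cos(7*pi*s/4)/(7*pi) - 64*sin(7*pi*s/4)/(49*pi**2) + 16*cos(7*pi*s/4)/(7*pi); evaluating from -4 to 4: ∫_{-4}^{4} (-4*s - 4) sin(7*pi*s/4) ds = (-80/(7*pi)) - (48/(7*pi)) = -128/(7*pi).
Hence b_7 = (1/4)·(-128/(7*pi)) = -32/(7*pi).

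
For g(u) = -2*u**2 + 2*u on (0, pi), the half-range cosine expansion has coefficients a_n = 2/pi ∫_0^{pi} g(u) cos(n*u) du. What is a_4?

-1/2

a_4 = 2/pi ∫_0^{pi} (-2*u**2 + 2*u) cos(4*u) du.
Integrating by parts twice (tabular method), an antiderivative of (-2*u**2 + 2*u) cos(4*u) is -u**2*sin(4*u)/2 + u*sin(4*u)/2 - u*cos(4*u)/4 + sin(4*u)/16 + cos(4*u)/8; evaluating from 0 to pi: ∫_{0}^{pi} (-2*u**2 + 2*u) cos(4*u) du = (1/8 - pi/4) - (1/8) = -pi/4.
Hence a_4 = (2/pi)·(-pi/4) = -1/2.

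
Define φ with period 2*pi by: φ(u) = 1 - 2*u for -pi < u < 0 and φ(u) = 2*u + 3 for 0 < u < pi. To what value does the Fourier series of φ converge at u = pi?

2 + 2*pi

At u = pi the one-sided limits are φ(pi^-) = 3 + 2*pi and φ(pi^+) = 1 + 2*pi.
By Dirichlet's theorem the series converges to their average, [(3 + 2*pi) + (1 + 2*pi)]/2 = 2 + 2*pi.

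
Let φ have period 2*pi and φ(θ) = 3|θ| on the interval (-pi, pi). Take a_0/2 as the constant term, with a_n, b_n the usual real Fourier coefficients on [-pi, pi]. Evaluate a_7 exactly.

-12/(49*pi)

a_7 = 1/pi ∫_{-pi}^{pi} φ(θ) cos(7*θ) dθ.
φ is even and cos(7*θ) is even, so the integrand is even and a_7 = 2/pi ∫_0^{pi} φ(θ) cos(7*θ) dθ.
Integrating by parts (boundary term plus one more integral), an antiderivative of (3*θ) cos(7*θ) is 3*θ*sin(7*θ)/7 + 3*cos(7*θ)/49; evaluating from 0 to pi: ∫_{0}^{pi} (3*θ) cos(7*θ) dθ = (-3/49) - (3/49) = -6/49.
Hence a_7 = (2/pi)·(-6/49) = -12/(49*pi).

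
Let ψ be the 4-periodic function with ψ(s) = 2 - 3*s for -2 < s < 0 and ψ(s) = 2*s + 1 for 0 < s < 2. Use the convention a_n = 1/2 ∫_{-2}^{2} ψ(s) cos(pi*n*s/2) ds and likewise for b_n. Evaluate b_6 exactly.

b_6 = 1/2 ∫_{-2}^{2} ψ(s) sin(3*pi*s) ds.
Split the integral at the breakpoints.
Integrating by parts (boundary term plus one more integral), an antiderivative of (2 - 3*s) sin(3*pi*s) is s*cos(3*pi*s)/pi - sin(3*pi*s)/(3*pi**2) - 2*cos(3*pi*s)/(3*pi); evaluating from -2 to 0: ∫_{-2}^{0} (2 - 3*s) sin(3*pi*s) ds = (-2/(3*pi)) - (-8/(3*pi)) = 2/pi.
Integrating by parts (boundary term plus one more integral), an antiderivative of (2*s + 1) sin(3*pi*s) is -2*s*cos(3*pi*s)/(3*pi) + 2*sin(3*pi*s)/(9*pi**2) - cos(3*pi*s)/(3*pi); evaluating from 0 to 2: ∫_{0}^{2} (2*s + 1) sin(3*pi*s) ds = (-5/(3*pi)) - (-1/(3*pi)) = -4/(3*pi).
Summing the pieces and multiplying by (1/2) gives b_6 = 1/(3*pi).

1/(3*pi)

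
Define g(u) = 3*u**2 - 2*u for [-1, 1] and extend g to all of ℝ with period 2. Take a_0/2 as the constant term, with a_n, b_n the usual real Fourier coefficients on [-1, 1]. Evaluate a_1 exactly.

a_1 = ∫_{-1}^{1} g(u) cos(pi*u) du.
Integrating by parts twice (tabular method), an antiderivative of (3*u**2 - 2*u) cos(pi*u) is 3*u**2*sin(pi*u)/pi - 2*u*sin(pi*u)/pi + 6*u*cos(pi*u)/pi**2 - 6*sin(pi*u)/pi**3 - 2*cos(pi*u)/pi**2; evaluating from -1 to 1: ∫_{-1}^{1} (3*u**2 - 2*u) cos(pi*u) du = (-4/pi**2) - (8/pi**2) = -12/pi**2.
Hence a_1 = -12/pi**2.

-12/pi**2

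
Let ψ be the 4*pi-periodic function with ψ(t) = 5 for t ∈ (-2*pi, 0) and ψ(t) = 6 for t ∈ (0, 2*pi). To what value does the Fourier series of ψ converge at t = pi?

6

ψ is continuous at t = pi with value 6, so the series converges to 6 there.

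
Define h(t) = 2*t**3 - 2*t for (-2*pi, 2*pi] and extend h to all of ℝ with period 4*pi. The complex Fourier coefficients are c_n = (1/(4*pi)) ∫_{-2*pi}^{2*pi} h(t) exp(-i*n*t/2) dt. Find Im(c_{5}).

196/125 - 16*pi**2/5

Since h is real-valued, Im(c_{5}) = -(1/(4*pi)) ∫_{-2*pi}^{2*pi} h(t) sin(5*t/2) dt = -b_{5}/2.
h is odd and sin(5*t/2) is odd, so the integrand is even: ∫_{-2*pi}^{2*pi} h(t) sin(5*t/2) dt = 2∫_0^{2*pi} h(t) sin(5*t/2) dt.
Integrating by parts three times (tabular method), an antiderivative of (2*t**3 - 2*t) sin(5*t/2) is -4*t**3*cos(5*t/2)/5 + 24*t**2*sin(5*t/2)/25 + 196*t*cos(5*t/2)/125 - 392*sin(5*t/2)/625; evaluating from 0 to 2*pi: ∫_{0}^{2*pi} (2*t**3 - 2*t) sin(5*t/2) dt = (8*pi*(-49 + 100*pi**2)/125) - (0) = 8*pi*(-49 + 100*pi**2)/125.
So ∫_{-2*pi}^{2*pi} h(t) sin(5*t/2) dt = 16*pi*(-49 + 100*pi**2)/125.
Hence Im(c_{5}) = (-1/(4*pi))·(16*pi*(-49 + 100*pi**2)/125) = 196/125 - 16*pi**2/5.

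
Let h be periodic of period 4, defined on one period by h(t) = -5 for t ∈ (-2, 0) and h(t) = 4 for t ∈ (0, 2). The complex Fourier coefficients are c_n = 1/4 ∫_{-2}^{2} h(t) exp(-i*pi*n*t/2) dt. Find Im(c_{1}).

-9/pi

Since h is real-valued, Im(c_{1}) = -1/4 ∫_{-2}^{2} h(t) sin(pi*t/2) dt = -b_{1}/2.
Split the integral at the breakpoints.
Directly, an antiderivative of (-5) sin(pi*t/2) is 10*cos(pi*t/2)/pi; evaluating from -2 to 0: ∫_{-2}^{0} (-5) sin(pi*t/2) dt = (10/pi) - (-10/pi) = 20/pi.
Directly, an antiderivative of (4) sin(pi*t/2) is -8*cos(pi*t/2)/pi; evaluating from 0 to 2: ∫_{0}^{2} (4) sin(pi*t/2) dt = (8/pi) - (-8/pi) = 16/pi.
So ∫_{-2}^{2} h(t) sin(pi*t/2) dt = 36/pi.
Hence Im(c_{1}) = (-1/4)·(36/pi) = -9/pi.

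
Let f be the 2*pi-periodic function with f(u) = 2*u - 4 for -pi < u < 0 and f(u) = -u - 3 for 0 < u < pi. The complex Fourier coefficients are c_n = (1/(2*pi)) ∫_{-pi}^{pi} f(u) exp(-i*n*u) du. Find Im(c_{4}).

Since f is real-valued, Im(c_{4}) = -(1/(2*pi)) ∫_{-pi}^{pi} f(u) sin(4*u) du = -b_{4}/2.
Split the integral at the breakpoints.
Integrating by parts (boundary term plus one more integral), an antiderivative of (2*u - 4) sin(4*u) is -u*cos(4*u)/2 + sin(4*u)/8 + cos(4*u); evaluating from -pi to 0: ∫_{-pi}^{0} (2*u - 4) sin(4*u) du = (1) - (1 + pi/2) = -pi/2.
Integrating by parts (boundary term plus one more integral), an antiderivative of (-u - 3) sin(4*u) is u*cos(4*u)/4 - sin(4*u)/16 + 3*cos(4*u)/4; evaluating from 0 to pi: ∫_{0}^{pi} (-u - 3) sin(4*u) du = (3/4 + pi/4) - (3/4) = pi/4.
So ∫_{-pi}^{pi} f(u) sin(4*u) du = -pi/4.
Hence Im(c_{4}) = (-1/(2*pi))·(-pi/4) = 1/8.

1/8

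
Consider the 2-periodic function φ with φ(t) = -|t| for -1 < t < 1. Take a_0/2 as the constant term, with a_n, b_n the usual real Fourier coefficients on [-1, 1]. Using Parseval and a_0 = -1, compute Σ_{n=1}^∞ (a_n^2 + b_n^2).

1/6

Parseval: a_0^2/2 + Σ_{n≥1} (a_n^2+b_n^2) = ∫_{-1}^{1} φ(t)^2 dt = 2/3.
Subtract a_0^2/2 = 1/2: Σ (a_n^2+b_n^2) = 1/6.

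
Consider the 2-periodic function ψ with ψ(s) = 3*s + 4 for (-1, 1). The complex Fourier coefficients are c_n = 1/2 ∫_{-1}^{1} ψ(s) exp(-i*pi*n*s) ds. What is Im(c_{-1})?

Since ψ is real-valued, Im(c_{-1}) = -1/2 ∫_{-1}^{1} ψ(s) sin(-pi*s) ds = b_{1}/2.
Integrating by parts (boundary term plus one more integral), an antiderivative of (3*s + 4) sin(-pi*s) is 3*s*cos(pi*s)/pi - 3*sin(pi*s)/pi**2 + 4*cos(pi*s)/pi; evaluating from -1 to 1: ∫_{-1}^{1} (3*s + 4) sin(-pi*s) ds = (-7/pi) - (-1/pi) = -6/pi.
Hence Im(c_{-1}) = (-1/2)·(-6/pi) = 3/pi.

3/pi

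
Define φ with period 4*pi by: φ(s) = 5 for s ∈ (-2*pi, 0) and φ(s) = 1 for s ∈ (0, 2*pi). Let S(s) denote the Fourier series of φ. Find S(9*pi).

1

s = 9*pi differs from s = pi by 2 full period(s), and the series is 4*pi-periodic.
φ is continuous at s = pi with value 1, so the series converges to 1 there.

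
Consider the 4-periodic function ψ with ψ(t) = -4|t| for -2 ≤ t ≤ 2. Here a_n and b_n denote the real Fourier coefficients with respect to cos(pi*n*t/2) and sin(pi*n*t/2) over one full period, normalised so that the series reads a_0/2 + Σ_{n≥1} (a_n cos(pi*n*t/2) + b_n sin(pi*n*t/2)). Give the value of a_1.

32/pi**2

a_1 = 1/2 ∫_{-2}^{2} ψ(t) cos(pi*t/2) dt.
ψ is even and cos(pi*t/2) is even, so the integrand is even and a_1 = ∫_0^{2} ψ(t) cos(pi*t/2) dt.
Integrating by parts (boundary term plus one more integral), an antiderivative of (-4*t) cos(pi*t/2) is -8*t*sin(pi*t/2)/pi - 16*cos(pi*t/2)/pi**2; evaluating from 0 to 2: ∫_{0}^{2} (-4*t) cos(pi*t/2) dt = (16/pi**2) - (-16/pi**2) = 32/pi**2.
Hence a_1 = 32/pi**2.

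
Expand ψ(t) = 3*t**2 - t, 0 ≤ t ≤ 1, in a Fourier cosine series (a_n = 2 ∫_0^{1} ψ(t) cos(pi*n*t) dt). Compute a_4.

3/(4*pi**2)

a_4 = 2 ∫_0^{1} (3*t**2 - t) cos(4*pi*t) dt.
Integrating by parts twice (tabular method), an antiderivative of (3*t**2 - t) cos(4*pi*t) is 3*t**2*sin(4*pi*t)/(4*pi) - t*sin(4*pi*t)/(4*pi) + 3*t*cos(4*pi*t)/(8*pi**2) - 3*sin(4*pi*t)/(32*pi**3) - cos(4*pi*t)/(16*pi**2); evaluating from 0 to 1: ∫_{0}^{1} (3*t**2 - t) cos(4*pi*t) dt = (5/(16*pi**2)) - (-1/(16*pi**2)) = 3/(8*pi**2).
Hence a_4 = 2·(3/(8*pi**2)) = 3/(4*pi**2).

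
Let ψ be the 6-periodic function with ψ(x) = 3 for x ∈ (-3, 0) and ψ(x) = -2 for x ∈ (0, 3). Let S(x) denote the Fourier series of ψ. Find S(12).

x = 12 differs from x = 0 by 2 full period(s), and the series is 6-periodic.
At x = 0 the one-sided limits are ψ(0^-) = 3 and ψ(0^+) = -2.
By Dirichlet's theorem the series converges to their average, [(3) + (-2)]/2 = 1/2.

1/2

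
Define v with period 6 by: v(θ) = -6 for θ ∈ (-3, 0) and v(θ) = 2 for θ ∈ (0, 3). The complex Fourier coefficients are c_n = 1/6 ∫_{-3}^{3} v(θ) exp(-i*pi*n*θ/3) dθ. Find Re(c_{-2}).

0

Since v is real-valued, Re(c_{-2}) = 1/6 ∫_{-3}^{3} v(θ) cos(-2*pi*θ/3) dθ = a_{2}/2.
Split the integral at the breakpoints.
Directly, an antiderivative of (-6) cos(-2*pi*θ/3) is -9*sin(2*pi*θ/3)/pi; evaluating from -3 to 0: ∫_{-3}^{0} (-6) cos(-2*pi*θ/3) dθ = (0) - (0) = 0.
Directly, an antiderivative of (2) cos(-2*pi*θ/3) is 3*sin(2*pi*θ/3)/pi; evaluating from 0 to 3: ∫_{0}^{3} (2) cos(-2*pi*θ/3) dθ = (0) - (0) = 0.
So ∫_{-3}^{3} v(θ) cos(-2*pi*θ/3) dθ = 0.
Hence Re(c_{-2}) = (1/6)·(0) = 0.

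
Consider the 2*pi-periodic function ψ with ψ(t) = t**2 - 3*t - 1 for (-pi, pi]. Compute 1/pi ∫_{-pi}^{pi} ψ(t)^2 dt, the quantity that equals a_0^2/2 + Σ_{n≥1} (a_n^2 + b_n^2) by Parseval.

1/pi ∫_{-pi}^{pi} ψ(t)^2 dt = 1/pi · (2*pi*(15 + 3*pi**4 + 35*pi**2)/15) = 2 + 2*pi**4/5 + 14*pi**2/3.

2 + 2*pi**4/5 + 14*pi**2/3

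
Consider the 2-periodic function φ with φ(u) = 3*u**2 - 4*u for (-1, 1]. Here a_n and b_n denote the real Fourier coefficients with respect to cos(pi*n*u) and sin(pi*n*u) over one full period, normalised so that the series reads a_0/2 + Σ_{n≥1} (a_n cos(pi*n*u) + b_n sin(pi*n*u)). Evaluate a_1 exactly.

-12/pi**2

a_1 = ∫_{-1}^{1} φ(u) cos(pi*u) du.
Integrating by parts twice (tabular method), an antiderivative of (3*u**2 - 4*u) cos(pi*u) is 3*u**2*sin(pi*u)/pi - 4*u*sin(pi*u)/pi + 6*u*cos(pi*u)/pi**2 - 6*sin(pi*u)/pi**3 - 4*cos(pi*u)/pi**2; evaluating from -1 to 1: ∫_{-1}^{1} (3*u**2 - 4*u) cos(pi*u) du = (-2/pi**2) - (10/pi**2) = -12/pi**2.
Hence a_1 = -12/pi**2.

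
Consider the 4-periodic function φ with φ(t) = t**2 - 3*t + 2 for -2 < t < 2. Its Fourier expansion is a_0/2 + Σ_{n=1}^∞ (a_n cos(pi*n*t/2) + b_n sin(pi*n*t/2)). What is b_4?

3/pi

b_4 = 1/2 ∫_{-2}^{2} φ(t) sin(2*pi*t) dt.
Integrating by parts twice (tabular method), an antiderivative of (t**2 - 3*t + 2) sin(2*pi*t) is -t**2*cos(2*pi*t)/(2*pi) + t*sin(2*pi*t)/(2*pi**2) + 3*t*cos(2*pi*t)/(2*pi) - 3*sin(2*pi*t)/(4*pi**2) - cos(2*pi*t)/pi + cos(2*pi*t)/(4*pi**3); evaluating from -2 to 2: ∫_{-2}^{2} (t**2 - 3*t + 2) sin(2*pi*t) dt = (1/(4*pi**3)) - (-6/pi + 1/(4*pi**3)) = 6/pi.
Hence b_4 = (1/2)·(6/pi) = 3/pi.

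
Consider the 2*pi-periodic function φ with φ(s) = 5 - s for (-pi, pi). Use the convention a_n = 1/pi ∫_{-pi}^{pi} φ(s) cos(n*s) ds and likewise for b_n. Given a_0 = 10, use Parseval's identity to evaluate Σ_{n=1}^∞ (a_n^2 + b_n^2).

Parseval: a_0^2/2 + Σ_{n≥1} (a_n^2+b_n^2) = 1/pi ∫_{-pi}^{pi} φ(s)^2 ds = 2*pi**2/3 + 50.
Subtract a_0^2/2 = 50: Σ (a_n^2+b_n^2) = 2*pi**2/3.

2*pi**2/3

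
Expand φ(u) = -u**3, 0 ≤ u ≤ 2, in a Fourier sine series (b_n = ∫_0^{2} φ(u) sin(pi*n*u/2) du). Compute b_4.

-3/(2*pi**3) + 4/pi

b_4 = ∫_0^{2} (-u**3) sin(2*pi*u) du.
Integrating by parts three times (tabular method), an antiderivative of (-u**3) sin(2*pi*u) is u**3*cos(2*pi*u)/(2*pi) - 3*u**2*sin(2*pi*u)/(4*pi**2) - 3*u*cos(2*pi*u)/(4*pi**3) + 3*sin(2*pi*u)/(8*pi**4); evaluating from 0 to 2: ∫_{0}^{2} (-u**3) sin(2*pi*u) du = (-3/(2*pi**3) + 4/pi) - (0) = -3/(2*pi**3) + 4/pi.
Hence b_4 = -3/(2*pi**3) + 4/pi.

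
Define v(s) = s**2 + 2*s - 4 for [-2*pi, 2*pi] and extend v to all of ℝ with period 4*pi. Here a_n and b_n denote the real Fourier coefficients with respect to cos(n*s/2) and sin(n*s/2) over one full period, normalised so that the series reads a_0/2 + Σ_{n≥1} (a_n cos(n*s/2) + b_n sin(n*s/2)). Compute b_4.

-2

b_4 = (1/(2*pi)) ∫_{-2*pi}^{2*pi} v(s) sin(2*s) ds.
Integrating by parts twice (tabular method), an antiderivative of (s**2 + 2*s - 4) sin(2*s) is -s**2*cos(2*s)/2 + s*sin(2*s)/2 - s*cos(2*s) + sin(2*s)/2 + 9*cos(2*s)/4; evaluating from -2*pi to 2*pi: ∫_{-2*pi}^{2*pi} (s**2 + 2*s - 4) sin(2*s) ds = (-2*pi**2 - 2*pi + 9/4) - (-2*pi**2 + 9/4 + 2*pi) = -4*pi.
Hence b_4 = (1/(2*pi))·(-4*pi) = -2.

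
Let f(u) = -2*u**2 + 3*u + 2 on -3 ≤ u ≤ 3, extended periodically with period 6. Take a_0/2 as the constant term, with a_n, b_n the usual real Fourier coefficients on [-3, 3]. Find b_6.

b_6 = 1/3 ∫_{-3}^{3} f(u) sin(2*pi*u) du.
Integrating by parts twice (tabular method), an antiderivative of (-2*u**2 + 3*u + 2) sin(2*pi*u) is u**2*cos(2*pi*u)/pi - u*sin(2*pi*u)/pi**2 - 3*u*cos(2*pi*u)/(2*pi) + 3*sin(2*pi*u)/(4*pi**2) - cos(2*pi*u)/pi - cos(2*pi*u)/(2*pi**3); evaluating from -3 to 3: ∫_{-3}^{3} (-2*u**2 + 3*u + 2) sin(2*pi*u) du = ((-1 + 7*pi**2)/(2*pi**3)) - ((-1 + 25*pi**2)/(2*pi**3)) = -9/pi.
Hence b_6 = (1/3)·(-9/pi) = -3/pi.

-3/pi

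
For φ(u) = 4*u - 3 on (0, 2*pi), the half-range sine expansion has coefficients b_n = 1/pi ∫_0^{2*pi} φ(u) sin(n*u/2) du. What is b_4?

-4

b_4 = 1/pi ∫_0^{2*pi} (4*u - 3) sin(2*u) du.
Integrating by parts (boundary term plus one more integral), an antiderivative of (4*u - 3) sin(2*u) is -2*u*cos(2*u) + sin(2*u) + 3*cos(2*u)/2; evaluating from 0 to 2*pi: ∫_{0}^{2*pi} (4*u - 3) sin(2*u) du = (3/2 - 4*pi) - (3/2) = -4*pi.
Hence b_4 = (1/pi)·(-4*pi) = -4.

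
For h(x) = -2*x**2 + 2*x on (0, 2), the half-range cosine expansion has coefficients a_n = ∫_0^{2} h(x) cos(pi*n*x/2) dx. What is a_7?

16/(49*pi**2)

a_7 = ∫_0^{2} (-2*x**2 + 2*x) cos(7*pi*x/2) dx.
Integrating by parts twice (tabular method), an antiderivative of (-2*x**2 + 2*x) cos(7*pi*x/2) is -4*x**2*sin(7*pi*x/2)/(7*pi) + 4*x*sin(7*pi*x/2)/(7*pi) - 16*x*cos(7*pi*x/2)/(49*pi**2) + 32*sin(7*pi*x/2)/(343*pi**3) + 8*cos(7*pi*x/2)/(49*pi**2); evaluating from 0 to 2: ∫_{0}^{2} (-2*x**2 + 2*x) cos(7*pi*x/2) dx = (24/(49*pi**2)) - (8/(49*pi**2)) = 16/(49*pi**2).
Hence a_7 = 16/(49*pi**2).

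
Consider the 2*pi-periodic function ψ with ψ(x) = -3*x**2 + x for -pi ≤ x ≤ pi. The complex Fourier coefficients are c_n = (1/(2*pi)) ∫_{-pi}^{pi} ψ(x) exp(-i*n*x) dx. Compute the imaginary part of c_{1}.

Since ψ is real-valued, Im(c_{1}) = -(1/(2*pi)) ∫_{-pi}^{pi} ψ(x) sin(x) dx = -b_{1}/2.
Integrating by parts twice (tabular method), an antiderivative of (-3*x**2 + x) sin(x) is 3*x**2*cos(x) - 6*x*sin(x) - x*cos(x) + sin(x) - 6*cos(x); evaluating from -pi to pi: ∫_{-pi}^{pi} (-3*x**2 + x) sin(x) dx = (-3*pi**2 + pi + 6) - (-3*pi**2 - pi + 6) = 2*pi.
Hence Im(c_{1}) = (-1/(2*pi))·(2*pi) = -1.

-1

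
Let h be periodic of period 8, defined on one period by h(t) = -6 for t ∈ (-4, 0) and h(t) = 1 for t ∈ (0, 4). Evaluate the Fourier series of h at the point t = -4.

-5/2

t = -4 differs from t = 4 by -1 full period(s), and the series is 8-periodic.
At t = 4 the one-sided limits are h(4^-) = 1 and h(4^+) = -6.
By Dirichlet's theorem the series converges to their average, [(1) + (-6)]/2 = -5/2.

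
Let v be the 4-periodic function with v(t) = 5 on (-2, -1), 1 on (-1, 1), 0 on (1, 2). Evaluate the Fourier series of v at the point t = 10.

t = 10 differs from t = 2 by 2 full period(s), and the series is 4-periodic.
At t = 2 the one-sided limits are v(2^-) = 0 and v(2^+) = 5.
By Dirichlet's theorem the series converges to their average, [(0) + (5)]/2 = 5/2.

5/2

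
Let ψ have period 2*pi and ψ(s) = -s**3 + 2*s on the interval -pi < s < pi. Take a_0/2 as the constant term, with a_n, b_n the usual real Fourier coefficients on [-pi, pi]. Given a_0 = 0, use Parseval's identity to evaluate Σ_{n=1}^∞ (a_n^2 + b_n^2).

Parseval: a_0^2/2 + Σ_{n≥1} (a_n^2+b_n^2) = 1/pi ∫_{-pi}^{pi} ψ(s)^2 ds = 2*pi**2*(-84*pi**2 + 140 + 15*pi**4)/105.
Subtract a_0^2/2 = 0: Σ (a_n^2+b_n^2) = 2*pi**2*(-84*pi**2 + 140 + 15*pi**4)/105.

2*pi**2*(-84*pi**2 + 140 + 15*pi**4)/105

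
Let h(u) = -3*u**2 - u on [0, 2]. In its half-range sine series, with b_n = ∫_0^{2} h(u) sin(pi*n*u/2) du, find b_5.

b_5 = ∫_0^{2} (-3*u**2 - u) sin(5*pi*u/2) du.
Integrating by parts twice (tabular method), an antiderivative of (-3*u**2 - u) sin(5*pi*u/2) is 6*u**2*cos(5*pi*u/2)/(5*pi) - 24*u*sin(5*pi*u/2)/(25*pi**2) + 2*u*cos(5*pi*u/2)/(5*pi) - 4*sin(5*pi*u/2)/(25*pi**2) - 48*cos(5*pi*u/2)/(125*pi**3); evaluating from 0 to 2: ∫_{0}^{2} (-3*u**2 - u) sin(5*pi*u/2) du = (4*(12 - 175*pi**2)/(125*pi**3)) - (-48/(125*pi**3)) = 4*(24 - 175*pi**2)/(125*pi**3).
Hence b_5 = 4*(24 - 175*pi**2)/(125*pi**3).

4*(24 - 175*pi**2)/(125*pi**3)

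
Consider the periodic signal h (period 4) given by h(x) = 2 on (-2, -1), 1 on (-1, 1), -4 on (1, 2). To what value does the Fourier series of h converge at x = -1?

At x = -1 the one-sided limits are h(-1^-) = 2 and h(-1^+) = 1.
By Dirichlet's theorem the series converges to their average, [(2) + (1)]/2 = 3/2.

3/2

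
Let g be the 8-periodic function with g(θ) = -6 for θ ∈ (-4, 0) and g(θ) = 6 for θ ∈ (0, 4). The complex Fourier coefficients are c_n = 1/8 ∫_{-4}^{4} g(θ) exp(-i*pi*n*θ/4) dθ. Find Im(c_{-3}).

4/pi

Since g is real-valued, Im(c_{-3}) = -1/8 ∫_{-4}^{4} g(θ) sin(-3*pi*θ/4) dθ = b_{3}/2.
g is odd and sin(-3*pi*θ/4) is odd, so the integrand is even: ∫_{-4}^{4} g(θ) sin(-3*pi*θ/4) dθ = 2∫_0^{4} g(θ) sin(-3*pi*θ/4) dθ.
Directly, an antiderivative of (6) sin(-3*pi*θ/4) is 8*cos(3*pi*θ/4)/pi; evaluating from 0 to 4: ∫_{0}^{4} (6) sin(-3*pi*θ/4) dθ = (-8/pi) - (8/pi) = -16/pi.
So ∫_{-4}^{4} g(θ) sin(-3*pi*θ/4) dθ = -32/pi.
Hence Im(c_{-3}) = (-1/8)·(-32/pi) = 4/pi.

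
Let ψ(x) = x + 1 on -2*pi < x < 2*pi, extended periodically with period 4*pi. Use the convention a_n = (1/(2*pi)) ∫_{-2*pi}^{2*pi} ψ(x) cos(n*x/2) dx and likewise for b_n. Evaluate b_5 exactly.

4/5

b_5 = (1/(2*pi)) ∫_{-2*pi}^{2*pi} ψ(x) sin(5*x/2) dx.
Integrating by parts (boundary term plus one more integral), an antiderivative of (x + 1) sin(5*x/2) is -2*x*cos(5*x/2)/5 + 4*sin(5*x/2)/25 - 2*cos(5*x/2)/5; evaluating from -2*pi to 2*pi: ∫_{-2*pi}^{2*pi} (x + 1) sin(5*x/2) dx = (2/5 + 4*pi/5) - (2/5 - 4*pi/5) = 8*pi/5.
Hence b_5 = (1/(2*pi))·(8*pi/5) = 4/5.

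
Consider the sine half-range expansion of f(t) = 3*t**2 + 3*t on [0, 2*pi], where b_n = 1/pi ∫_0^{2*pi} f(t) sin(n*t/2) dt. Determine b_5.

12*(-8 + 25*pi + 50*pi**2)/(125*pi)

b_5 = 1/pi ∫_0^{2*pi} (3*t**2 + 3*t) sin(5*t/2) dt.
Integrating by parts twice (tabular method), an antiderivative of (3*t**2 + 3*t) sin(5*t/2) is -6*t**2*cos(5*t/2)/5 + 24*t*sin(5*t/2)/25 - 6*t*cos(5*t/2)/5 + 12*sin(5*t/2)/25 + 48*cos(5*t/2)/125; evaluating from 0 to 2*pi: ∫_{0}^{2*pi} (3*t**2 + 3*t) sin(5*t/2) dt = (-48/125 + 12*pi/5 + 24*pi**2/5) - (48/125) = -96/125 + 12*pi/5 + 24*pi**2/5.
Hence b_5 = (1/pi)·(-96/125 + 12*pi/5 + 24*pi**2/5) = 12*(-8 + 25*pi + 50*pi**2)/(125*pi).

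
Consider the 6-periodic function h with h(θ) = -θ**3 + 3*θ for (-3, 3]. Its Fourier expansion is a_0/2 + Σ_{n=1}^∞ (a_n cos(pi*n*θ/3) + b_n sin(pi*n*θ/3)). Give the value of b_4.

-81/(16*pi**3) + 9/pi

b_4 = 1/3 ∫_{-3}^{3} h(θ) sin(4*pi*θ/3) dθ.
h is odd and sin(4*pi*θ/3) is odd, so the integrand is even and b_4 = 2/3 ∫_0^{3} h(θ) sin(4*pi*θ/3) dθ.
Integrating by parts three times (tabular method), an antiderivative of (-θ**3 + 3*θ) sin(4*pi*θ/3) is 3*θ**3*cos(4*pi*θ/3)/(4*pi) - 27*θ**2*sin(4*pi*θ/3)/(16*pi**2) - 9*θ*cos(4*pi*θ/3)/(4*pi) - 81*θ*cos(4*pi*θ/3)/(32*pi**3) + 243*sin(4*pi*θ/3)/(128*pi**4) + 27*sin(4*pi*θ/3)/(16*pi**2); evaluating from 0 to 3: ∫_{0}^{3} (-θ**3 + 3*θ) sin(4*pi*θ/3) dθ = (27*(-9 + 16*pi**2)/(32*pi**3)) - (0) = 27*(-9 + 16*pi**2)/(32*pi**3).
Hence b_4 = (2/3)·(27*(-9 + 16*pi**2)/(32*pi**3)) = -81/(16*pi**3) + 9/pi.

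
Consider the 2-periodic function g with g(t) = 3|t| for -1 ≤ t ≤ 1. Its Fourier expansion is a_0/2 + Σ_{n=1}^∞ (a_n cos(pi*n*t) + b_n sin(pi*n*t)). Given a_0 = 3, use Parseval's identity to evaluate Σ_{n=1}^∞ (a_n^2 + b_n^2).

Parseval: a_0^2/2 + Σ_{n≥1} (a_n^2+b_n^2) = ∫_{-1}^{1} g(t)^2 dt = 6.
Subtract a_0^2/2 = 9/2: Σ (a_n^2+b_n^2) = 3/2.

3/2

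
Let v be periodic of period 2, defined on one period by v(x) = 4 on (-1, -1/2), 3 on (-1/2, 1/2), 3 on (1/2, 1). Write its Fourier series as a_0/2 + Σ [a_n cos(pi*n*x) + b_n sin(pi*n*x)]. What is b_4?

0

b_4 = ∫_{-1}^{1} v(x) sin(4*pi*x) dx.
Split the integral at the breakpoints.
Directly, an antiderivative of (4) sin(4*pi*x) is -cos(4*pi*x)/pi; evaluating from -1 to -1/2: ∫_{-1}^{-1/2} (4) sin(4*pi*x) dx = (-1/pi) - (-1/pi) = 0.
Directly, an antiderivative of (3) sin(4*pi*x) is -3*cos(4*pi*x)/(4*pi); evaluating from -1/2 to 1/2: ∫_{-1/2}^{1/2} (3) sin(4*pi*x) dx = (-3/(4*pi)) - (-3/(4*pi)) = 0.
Directly, an antiderivative of (3) sin(4*pi*x) is -3*cos(4*pi*x)/(4*pi); evaluating from 1/2 to 1: ∫_{1/2}^{1} (3) sin(4*pi*x) dx = (-3/(4*pi)) - (-3/(4*pi)) = 0.
Summing the pieces gives b_4 = 0.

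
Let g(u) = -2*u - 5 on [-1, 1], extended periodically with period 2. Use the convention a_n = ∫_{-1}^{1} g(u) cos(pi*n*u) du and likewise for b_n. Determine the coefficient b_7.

b_7 = ∫_{-1}^{1} g(u) sin(7*pi*u) du.
Integrating by parts (boundary term plus one more integral), an antiderivative of (-2*u - 5) sin(7*pi*u) is 2*u*cos(7*pi*u)/(7*pi) - 2*sin(7*pi*u)/(49*pi**2) + 5*cos(7*pi*u)/(7*pi); evaluating from -1 to 1: ∫_{-1}^{1} (-2*u - 5) sin(7*pi*u) du = (-1/pi) - (-3/(7*pi)) = -4/(7*pi).
Hence b_7 = -4/(7*pi).

-4/(7*pi)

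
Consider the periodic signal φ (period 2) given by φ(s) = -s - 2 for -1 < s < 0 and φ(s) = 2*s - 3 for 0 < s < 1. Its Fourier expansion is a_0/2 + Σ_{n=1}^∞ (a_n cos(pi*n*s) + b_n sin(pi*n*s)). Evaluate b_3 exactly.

b_3 = ∫_{-1}^{1} φ(s) sin(3*pi*s) ds.
Split the integral at the breakpoints.
Integrating by parts (boundary term plus one more integral), an antiderivative of (-s - 2) sin(3*pi*s) is s*cos(3*pi*s)/(3*pi) - sin(3*pi*s)/(9*pi**2) + 2*cos(3*pi*s)/(3*pi); evaluating from -1 to 0: ∫_{-1}^{0} (-s - 2) sin(3*pi*s) ds = (2/(3*pi)) - (-1/(3*pi)) = 1/pi.
Integrating by parts (boundary term plus one more integral), an antiderivative of (2*s - 3) sin(3*pi*s) is -2*s*cos(3*pi*s)/(3*pi) + 2*sin(3*pi*s)/(9*pi**2) + cos(3*pi*s)/pi; evaluating from 0 to 1: ∫_{0}^{1} (2*s - 3) sin(3*pi*s) ds = (-1/(3*pi)) - (1/pi) = -4/(3*pi).
Summing the pieces gives b_3 = -1/(3*pi).

-1/(3*pi)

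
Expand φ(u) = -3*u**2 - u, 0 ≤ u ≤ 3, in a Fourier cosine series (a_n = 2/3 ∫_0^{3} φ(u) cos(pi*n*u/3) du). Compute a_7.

120/(49*pi**2)

a_7 = 2/3 ∫_0^{3} (-3*u**2 - u) cos(7*pi*u/3) du.
Integrating by parts twice (tabular method), an antiderivative of (-3*u**2 - u) cos(7*pi*u/3) is -9*u**2*sin(7*pi*u/3)/(7*pi) - 3*u*sin(7*pi*u/3)/(7*pi) - 54*u*cos(7*pi*u/3)/(49*pi**2) + 162*sin(7*pi*u/3)/(343*pi**3) - 9*cos(7*pi*u/3)/(49*pi**2); evaluating from 0 to 3: ∫_{0}^{3} (-3*u**2 - u) cos(7*pi*u/3) du = (171/(49*pi**2)) - (-9/(49*pi**2)) = 180/(49*pi**2).
Hence a_7 = (2/3)·(180/(49*pi**2)) = 120/(49*pi**2).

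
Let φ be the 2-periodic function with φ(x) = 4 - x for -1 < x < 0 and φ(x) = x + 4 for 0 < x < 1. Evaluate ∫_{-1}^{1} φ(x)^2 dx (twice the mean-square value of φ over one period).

∫_{-1}^{1} φ(x)^2 dx = 122/3.

122/3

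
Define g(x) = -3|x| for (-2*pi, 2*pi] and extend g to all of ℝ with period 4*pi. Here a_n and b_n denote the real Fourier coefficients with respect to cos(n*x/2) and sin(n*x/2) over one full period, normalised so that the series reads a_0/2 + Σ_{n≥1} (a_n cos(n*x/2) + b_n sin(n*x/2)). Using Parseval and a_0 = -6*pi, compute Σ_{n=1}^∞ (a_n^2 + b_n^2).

Parseval: a_0^2/2 + Σ_{n≥1} (a_n^2+b_n^2) = (1/(2*pi)) ∫_{-2*pi}^{2*pi} g(x)^2 dx = 24*pi**2.
Subtract a_0^2/2 = 18*pi**2: Σ (a_n^2+b_n^2) = 6*pi**2.

6*pi**2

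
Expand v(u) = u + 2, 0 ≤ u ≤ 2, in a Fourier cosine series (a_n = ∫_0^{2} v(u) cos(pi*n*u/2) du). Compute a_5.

a_5 = ∫_0^{2} (u + 2) cos(5*pi*u/2) du.
Integrating by parts (boundary term plus one more integral), an antiderivative of (u + 2) cos(5*pi*u/2) is 2*u*sin(5*pi*u/2)/(5*pi) + 4*sin(5*pi*u/2)/(5*pi) + 4*cos(5*pi*u/2)/(25*pi**2); evaluating from 0 to 2: ∫_{0}^{2} (u + 2) cos(5*pi*u/2) du = (-4/(25*pi**2)) - (4/(25*pi**2)) = -8/(25*pi**2).
Hence a_5 = -8/(25*pi**2).

-8/(25*pi**2)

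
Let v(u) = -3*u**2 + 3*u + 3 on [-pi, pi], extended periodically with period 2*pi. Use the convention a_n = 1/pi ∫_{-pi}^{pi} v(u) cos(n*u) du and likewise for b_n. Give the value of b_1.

6

b_1 = 1/pi ∫_{-pi}^{pi} v(u) sin(u) du.
Integrating by parts twice (tabular method), an antiderivative of (-3*u**2 + 3*u + 3) sin(u) is 3*u**2*cos(u) - 6*u*sin(u) - 3*u*cos(u) + 3*sin(u) - 9*cos(u); evaluating from -pi to pi: ∫_{-pi}^{pi} (-3*u**2 + 3*u + 3) sin(u) du = (-3*pi**2 + 9 + 3*pi) - (-3*pi**2 - 3*pi + 9) = 6*pi.
Hence b_1 = (1/pi)·(6*pi) = 6.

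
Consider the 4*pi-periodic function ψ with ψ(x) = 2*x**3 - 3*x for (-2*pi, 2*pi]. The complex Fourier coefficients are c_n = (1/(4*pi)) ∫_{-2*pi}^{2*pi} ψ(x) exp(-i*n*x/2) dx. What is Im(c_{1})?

Since ψ is real-valued, Im(c_{1}) = -(1/(4*pi)) ∫_{-2*pi}^{2*pi} ψ(x) sin(x/2) dx = -b_{1}/2.
ψ is odd and sin(x/2) is odd, so the integrand is even: ∫_{-2*pi}^{2*pi} ψ(x) sin(x/2) dx = 2∫_0^{2*pi} ψ(x) sin(x/2) dx.
Integrating by parts three times (tabular method), an antiderivative of (2*x**3 - 3*x) sin(x/2) is -4*x**3*cos(x/2) + 24*x**2*sin(x/2) + 102*x*cos(x/2) - 204*sin(x/2); evaluating from 0 to 2*pi: ∫_{0}^{2*pi} (2*x**3 - 3*x) sin(x/2) dx = (-204*pi + 32*pi**3) - (0) = -204*pi + 32*pi**3.
So ∫_{-2*pi}^{2*pi} ψ(x) sin(x/2) dx = -408*pi + 64*pi**3.
Hence Im(c_{1}) = (-1/(4*pi))·(-408*pi + 64*pi**3) = 102 - 16*pi**2.

102 - 16*pi**2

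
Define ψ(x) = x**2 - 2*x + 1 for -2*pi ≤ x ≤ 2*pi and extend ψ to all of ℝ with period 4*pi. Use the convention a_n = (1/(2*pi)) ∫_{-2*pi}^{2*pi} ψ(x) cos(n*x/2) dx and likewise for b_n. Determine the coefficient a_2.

4

a_2 = (1/(2*pi)) ∫_{-2*pi}^{2*pi} ψ(x) cos(x) dx.
Integrating by parts twice (tabular method), an antiderivative of (x**2 - 2*x + 1) cos(x) is x**2*sin(x) - 2*x*sin(x) + 2*x*cos(x) - sin(x) - 2*cos(x); evaluating from -2*pi to 2*pi: ∫_{-2*pi}^{2*pi} (x**2 - 2*x + 1) cos(x) dx = (-2 + 4*pi) - (-4*pi - 2) = 8*pi.
Hence a_2 = (1/(2*pi))·(8*pi) = 4.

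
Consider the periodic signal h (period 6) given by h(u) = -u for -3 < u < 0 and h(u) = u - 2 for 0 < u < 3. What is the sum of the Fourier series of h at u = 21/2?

u = 21/2 differs from u = -3/2 by 2 full period(s), and the series is 6-periodic.
h is continuous at u = -3/2 with value 3/2, so the series converges to 3/2 there.

3/2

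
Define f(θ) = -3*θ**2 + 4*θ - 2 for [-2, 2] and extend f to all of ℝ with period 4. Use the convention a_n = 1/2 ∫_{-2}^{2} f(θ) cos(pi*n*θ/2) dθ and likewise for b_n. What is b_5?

16/(5*pi)

b_5 = 1/2 ∫_{-2}^{2} f(θ) sin(5*pi*θ/2) dθ.
Integrating by parts twice (tabular method), an antiderivative of (-3*θ**2 + 4*θ - 2) sin(5*pi*θ/2) is 6*θ**2*cos(5*pi*θ/2)/(5*pi) - 24*θ*sin(5*pi*θ/2)/(25*pi**2) - 8*θ*cos(5*pi*θ/2)/(5*pi) + 16*sin(5*pi*θ/2)/(25*pi**2) - 48*cos(5*pi*θ/2)/(125*pi**3) + 4*cos(5*pi*θ/2)/(5*pi); evaluating from -2 to 2: ∫_{-2}^{2} (-3*θ**2 + 4*θ - 2) sin(5*pi*θ/2) dθ = (12*(4 - 25*pi**2)/(125*pi**3)) - (4*(12 - 275*pi**2)/(125*pi**3)) = 32/(5*pi).
Hence b_5 = (1/2)·(32/(5*pi)) = 16/(5*pi).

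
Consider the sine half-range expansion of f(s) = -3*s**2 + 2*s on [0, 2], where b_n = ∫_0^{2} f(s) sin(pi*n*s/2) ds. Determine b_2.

8/pi

b_2 = ∫_0^{2} (-3*s**2 + 2*s) sin(pi*s) ds.
Integrating by parts twice (tabular method), an antiderivative of (-3*s**2 + 2*s) sin(pi*s) is 3*s**2*cos(pi*s)/pi - 6*s*sin(pi*s)/pi**2 - 2*s*cos(pi*s)/pi + 2*sin(pi*s)/pi**2 - 6*cos(pi*s)/pi**3; evaluating from 0 to 2: ∫_{0}^{2} (-3*s**2 + 2*s) sin(pi*s) ds = (-6/pi**3 + 8/pi) - (-6/pi**3) = 8/pi.
Hence b_2 = 8/pi.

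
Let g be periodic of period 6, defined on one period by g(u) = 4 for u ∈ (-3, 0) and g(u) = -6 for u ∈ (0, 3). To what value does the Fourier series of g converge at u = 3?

-1

At u = 3 the one-sided limits are g(3^-) = -6 and g(3^+) = 4.
By Dirichlet's theorem the series converges to their average, [(-6) + (4)]/2 = -1.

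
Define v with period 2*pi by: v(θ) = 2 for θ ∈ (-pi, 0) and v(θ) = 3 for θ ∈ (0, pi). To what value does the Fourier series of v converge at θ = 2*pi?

θ = 2*pi differs from θ = 0 by 1 full period(s), and the series is 2*pi-periodic.
At θ = 0 the one-sided limits are v(0^-) = 2 and v(0^+) = 3.
By Dirichlet's theorem the series converges to their average, [(2) + (3)]/2 = 5/2.

5/2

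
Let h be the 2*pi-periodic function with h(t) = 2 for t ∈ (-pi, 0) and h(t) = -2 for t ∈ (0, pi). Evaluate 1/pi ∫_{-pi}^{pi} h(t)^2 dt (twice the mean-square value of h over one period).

1/pi ∫_{-pi}^{pi} h(t)^2 dt = 1/pi · (8*pi) = 8.

8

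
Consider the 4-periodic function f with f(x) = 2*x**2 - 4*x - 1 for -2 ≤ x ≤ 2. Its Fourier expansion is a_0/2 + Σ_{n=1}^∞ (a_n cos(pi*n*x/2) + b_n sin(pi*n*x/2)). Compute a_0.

10/3

a_0 = 1/2 ∫_{-2}^{2} f(x) dx = 1/2 · (20/3) = 10/3.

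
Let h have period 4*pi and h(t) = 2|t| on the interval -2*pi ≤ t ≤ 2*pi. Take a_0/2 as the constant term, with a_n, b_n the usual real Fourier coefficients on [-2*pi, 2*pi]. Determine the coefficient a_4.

a_4 = (1/(2*pi)) ∫_{-2*pi}^{2*pi} h(t) cos(2*t) dt.
h is even and cos(2*t) is even, so the integrand is even and a_4 = 1/pi ∫_0^{2*pi} h(t) cos(2*t) dt.
Integrating by parts (boundary term plus one more integral), an antiderivative of (2*t) cos(2*t) is t*sin(2*t) + cos(2*t)/2; evaluating from 0 to 2*pi: ∫_{0}^{2*pi} (2*t) cos(2*t) dt = (1/2) - (1/2) = 0.
Hence a_4 = (1/pi)·(0) = 0.

0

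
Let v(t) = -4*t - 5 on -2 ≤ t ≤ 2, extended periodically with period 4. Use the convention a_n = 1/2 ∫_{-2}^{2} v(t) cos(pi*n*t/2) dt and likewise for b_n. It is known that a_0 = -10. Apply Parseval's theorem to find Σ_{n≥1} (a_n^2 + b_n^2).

Parseval: a_0^2/2 + Σ_{n≥1} (a_n^2+b_n^2) = 1/2 ∫_{-2}^{2} v(t)^2 dt = 278/3.
Subtract a_0^2/2 = 50: Σ (a_n^2+b_n^2) = 128/3.

128/3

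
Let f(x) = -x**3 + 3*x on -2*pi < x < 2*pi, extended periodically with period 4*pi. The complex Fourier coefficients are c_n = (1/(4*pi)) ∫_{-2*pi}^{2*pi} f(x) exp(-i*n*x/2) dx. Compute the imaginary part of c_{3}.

-34/9 + 8*pi**2/3

Since f is real-valued, Im(c_{3}) = -(1/(4*pi)) ∫_{-2*pi}^{2*pi} f(x) sin(3*x/2) dx = -b_{3}/2.
f is odd and sin(3*x/2) is odd, so the integrand is even: ∫_{-2*pi}^{2*pi} f(x) sin(3*x/2) dx = 2∫_0^{2*pi} f(x) sin(3*x/2) dx.
Integrating by parts three times (tabular method), an antiderivative of (-x**3 + 3*x) sin(3*x/2) is 2*x**3*cos(3*x/2)/3 - 4*x**2*sin(3*x/2)/3 - 34*x*cos(3*x/2)/9 + 68*sin(3*x/2)/27; evaluating from 0 to 2*pi: ∫_{0}^{2*pi} (-x**3 + 3*x) sin(3*x/2) dx = (4*pi*(17 - 12*pi**2)/9) - (0) = 4*pi*(17 - 12*pi**2)/9.
So ∫_{-2*pi}^{2*pi} f(x) sin(3*x/2) dx = 8*pi*(17 - 12*pi**2)/9.
Hence Im(c_{3}) = (-1/(4*pi))·(8*pi*(17 - 12*pi**2)/9) = -34/9 + 8*pi**2/3.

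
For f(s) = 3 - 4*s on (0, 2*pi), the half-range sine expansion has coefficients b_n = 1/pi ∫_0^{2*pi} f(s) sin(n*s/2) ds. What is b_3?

b_3 = 1/pi ∫_0^{2*pi} (3 - 4*s) sin(3*s/2) ds.
Integrating by parts (boundary term plus one more integral), an antiderivative of (3 - 4*s) sin(3*s/2) is 8*s*cos(3*s/2)/3 - 16*sin(3*s/2)/9 - 2*cos(3*s/2); evaluating from 0 to 2*pi: ∫_{0}^{2*pi} (3 - 4*s) sin(3*s/2) ds = (2 - 16*pi/3) - (-2) = 4 - 16*pi/3.
Hence b_3 = (1/pi)·(4 - 16*pi/3) = -16/3 + 4/pi.

-16/3 + 4/pi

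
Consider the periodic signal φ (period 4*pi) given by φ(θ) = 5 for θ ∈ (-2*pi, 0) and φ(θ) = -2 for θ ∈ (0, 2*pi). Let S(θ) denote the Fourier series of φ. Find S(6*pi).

θ = 6*pi differs from θ = 2*pi by 1 full period(s), and the series is 4*pi-periodic.
At θ = 2*pi the one-sided limits are φ(2*pi^-) = -2 and φ(2*pi^+) = 5.
By Dirichlet's theorem the series converges to their average, [(-2) + (5)]/2 = 3/2.

3/2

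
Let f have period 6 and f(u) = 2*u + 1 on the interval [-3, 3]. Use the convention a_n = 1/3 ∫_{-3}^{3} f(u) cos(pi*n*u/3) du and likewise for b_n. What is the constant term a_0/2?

1

a_0 = 1/3 ∫_{-3}^{3} f(u) du = 1/3 · (6) = 2.
So the constant term a_0/2 = 1.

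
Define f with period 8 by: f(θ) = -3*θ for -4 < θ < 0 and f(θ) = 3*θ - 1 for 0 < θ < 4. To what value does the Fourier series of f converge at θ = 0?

-1/2

At θ = 0 the one-sided limits are f(0^-) = 0 and f(0^+) = -1.
By Dirichlet's theorem the series converges to their average, [(0) + (-1)]/2 = -1/2.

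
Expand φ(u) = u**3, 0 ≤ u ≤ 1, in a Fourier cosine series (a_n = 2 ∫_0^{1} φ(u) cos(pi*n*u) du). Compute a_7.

6*(4 - 49*pi**2)/(2401*pi**4)

a_7 = 2 ∫_0^{1} (u**3) cos(7*pi*u) du.
Integrating by parts three times (tabular method), an antiderivative of (u**3) cos(7*pi*u) is u**3*sin(7*pi*u)/(7*pi) + 3*u**2*cos(7*pi*u)/(49*pi**2) - 6*u*sin(7*pi*u)/(343*pi**3) - 6*cos(7*pi*u)/(2401*pi**4); evaluating from 0 to 1: ∫_{0}^{1} (u**3) cos(7*pi*u) du = (3*(2 - 49*pi**2)/(2401*pi**4)) - (-6/(2401*pi**4)) = 3*(4 - 49*pi**2)/(2401*pi**4).
Hence a_7 = 2·(3*(4 - 49*pi**2)/(2401*pi**4)) = 6*(4 - 49*pi**2)/(2401*pi**4).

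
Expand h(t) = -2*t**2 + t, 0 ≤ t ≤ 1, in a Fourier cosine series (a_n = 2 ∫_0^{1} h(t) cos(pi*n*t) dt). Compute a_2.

a_2 = 2 ∫_0^{1} (-2*t**2 + t) cos(2*pi*t) dt.
Integrating by parts twice (tabular method), an antiderivative of (-2*t**2 + t) cos(2*pi*t) is -t**2*sin(2*pi*t)/pi + t*sin(2*pi*t)/(2*pi) - t*cos(2*pi*t)/pi**2 + sin(2*pi*t)/(2*pi**3) + cos(2*pi*t)/(4*pi**2); evaluating from 0 to 1: ∫_{0}^{1} (-2*t**2 + t) cos(2*pi*t) dt = (-3/(4*pi**2)) - (1/(4*pi**2)) = -1/pi**2.
Hence a_2 = 2·(-1/pi**2) = -2/pi**2.

-2/pi**2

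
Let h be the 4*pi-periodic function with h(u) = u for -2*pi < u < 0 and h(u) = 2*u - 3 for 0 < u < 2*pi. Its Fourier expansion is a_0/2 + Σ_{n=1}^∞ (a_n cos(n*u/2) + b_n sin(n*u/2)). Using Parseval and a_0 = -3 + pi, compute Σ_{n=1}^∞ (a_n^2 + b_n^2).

Parseval: a_0^2/2 + Σ_{n≥1} (a_n^2+b_n^2) = (1/(2*pi)) ∫_{-2*pi}^{2*pi} h(u)^2 du = -12*pi + 9 + 20*pi**2/3.
Subtract a_0^2/2 = (3 - pi)**2/2: Σ (a_n^2+b_n^2) = -9*pi + 9/2 + 37*pi**2/6.

-9*pi + 9/2 + 37*pi**2/6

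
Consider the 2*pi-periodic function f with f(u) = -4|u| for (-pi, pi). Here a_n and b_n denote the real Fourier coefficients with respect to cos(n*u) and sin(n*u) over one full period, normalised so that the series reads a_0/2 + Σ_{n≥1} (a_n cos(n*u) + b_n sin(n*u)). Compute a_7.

a_7 = 1/pi ∫_{-pi}^{pi} f(u) cos(7*u) du.
f is even and cos(7*u) is even, so the integrand is even and a_7 = 2/pi ∫_0^{pi} f(u) cos(7*u) du.
Integrating by parts (boundary term plus one more integral), an antiderivative of (-4*u) cos(7*u) is -4*u*sin(7*u)/7 - 4*cos(7*u)/49; evaluating from 0 to pi: ∫_{0}^{pi} (-4*u) cos(7*u) du = (4/49) - (-4/49) = 8/49.
Hence a_7 = (2/pi)·(8/49) = 16/(49*pi).

16/(49*pi)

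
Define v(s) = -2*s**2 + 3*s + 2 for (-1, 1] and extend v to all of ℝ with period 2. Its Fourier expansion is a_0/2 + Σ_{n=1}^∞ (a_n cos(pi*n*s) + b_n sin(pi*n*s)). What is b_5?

b_5 = ∫_{-1}^{1} v(s) sin(5*pi*s) ds.
Integrating by parts twice (tabular method), an antiderivative of (-2*s**2 + 3*s + 2) sin(5*pi*s) is 2*s**2*cos(5*pi*s)/(5*pi) - 4*s*sin(5*pi*s)/(25*pi**2) - 3*s*cos(5*pi*s)/(5*pi) + 3*sin(5*pi*s)/(25*pi**2) - 2*cos(5*pi*s)/(5*pi) - 4*cos(5*pi*s)/(125*pi**3); evaluating from -1 to 1: ∫_{-1}^{1} (-2*s**2 + 3*s + 2) sin(5*pi*s) ds = ((4 + 75*pi**2)/(125*pi**3)) - ((4 - 75*pi**2)/(125*pi**3)) = 6/(5*pi).
Hence b_5 = 6/(5*pi).

6/(5*pi)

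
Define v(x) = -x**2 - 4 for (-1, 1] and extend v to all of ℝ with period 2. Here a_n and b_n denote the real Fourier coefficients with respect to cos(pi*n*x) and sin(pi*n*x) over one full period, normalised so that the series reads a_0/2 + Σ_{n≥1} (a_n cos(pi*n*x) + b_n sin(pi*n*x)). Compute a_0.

-26/3

a_0 = ∫_{-1}^{1} v(x) dx = -26/3.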